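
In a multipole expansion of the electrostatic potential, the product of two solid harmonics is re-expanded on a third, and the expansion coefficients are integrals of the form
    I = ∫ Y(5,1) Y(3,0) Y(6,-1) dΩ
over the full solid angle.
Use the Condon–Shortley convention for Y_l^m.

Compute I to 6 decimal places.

Rules hold: Σm=0, L=14 even, 2≤6≤8.
N = 11·7·13 = 1001
Δ = 2!·8!·4!/15! = 1/675675
Racah Σ t=0..2: t=0:+1/8640 t=1:−1/2304 t=2:+1/8640 = -7/34560
⇒ 3j(5 3 6; 0 0 0)² = 7/429, sgn -1
Racah Σ t=0..2: t=0:+1/6912 t=1:−1/2880 t=2:+1/17280 = -1/6912
⇒ 3j(5 3 6; 1 0 -1)² = 5/429, sgn +1
4πI² = N·(3j₀)²·(3jₘ)² = 245/1287
I = -1·√(0.190365/4π) = -0.12308038

-0.123080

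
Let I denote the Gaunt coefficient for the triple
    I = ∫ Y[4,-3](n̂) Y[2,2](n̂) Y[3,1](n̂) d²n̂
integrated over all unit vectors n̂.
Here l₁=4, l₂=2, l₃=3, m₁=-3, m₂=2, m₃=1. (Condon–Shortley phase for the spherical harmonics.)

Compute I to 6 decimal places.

L=9 odd ⇒ parity kills the (l;000) factor ⇒ I = 0

0.000000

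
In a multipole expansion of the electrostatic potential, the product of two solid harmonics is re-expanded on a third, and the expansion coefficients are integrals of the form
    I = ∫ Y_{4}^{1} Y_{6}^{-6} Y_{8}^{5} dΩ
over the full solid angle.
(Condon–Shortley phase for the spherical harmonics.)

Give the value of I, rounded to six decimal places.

Rules hold: Σm=0, L=18 even, 2≤8≤10.
N = 9·13·17 = 1989
Δ = 2!·6!·10!/19! = 1/23279256
Racah Σ t=0..2: t=0:+1/1658880 t=1:−1/518400 t=2:+1/1658880 = -1/1382400
⇒ 3j(4 6 8; 0 0 0)² = 504/46189, sgn -1
Racah Σ t=0..0: t=0:+1/261273600 = 1/261273600
⇒ 3j(4 6 8; 1 -6 5)² = 55/6783, sgn -1
4πI² = N·(3j₀)²·(3jₘ)² = 1080/6137
I = +1·√(0.175982/4π) = 0.11833927

0.118339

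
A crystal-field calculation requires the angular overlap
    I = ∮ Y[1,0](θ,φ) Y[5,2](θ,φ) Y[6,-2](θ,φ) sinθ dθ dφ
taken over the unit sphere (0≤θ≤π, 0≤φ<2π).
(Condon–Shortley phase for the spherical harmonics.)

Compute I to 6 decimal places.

m-sum 0 ✓  L=12 even ✓  4≤6≤6 ✓
Π(2lᵢ+1) = 3×11×13 = 429
triangle coeff Δ(1,5,6) = 1/858
Σ_t [0,0]: t=0:+1/14400 = 1/14400
(3j)²=6/143 [(1 5 6; 0 0 0)], sign=+1
Σ_t [0,0]: t=0:+1/30240 = 1/30240
(3j)²=16/429 [(1 5 6; 0 2 -2)], sign=+1
⇒ 4πI² = 96/143
I = (+1)√(96/143/(4π)) = 0.23113338

0.231133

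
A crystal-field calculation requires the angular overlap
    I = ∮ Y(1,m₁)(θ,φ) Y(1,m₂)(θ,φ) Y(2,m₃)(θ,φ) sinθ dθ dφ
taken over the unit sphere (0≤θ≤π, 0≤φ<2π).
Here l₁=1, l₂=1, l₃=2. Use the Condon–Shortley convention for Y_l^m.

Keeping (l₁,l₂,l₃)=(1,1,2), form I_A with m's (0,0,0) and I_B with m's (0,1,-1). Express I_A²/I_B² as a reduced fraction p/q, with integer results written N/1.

Shared (l₁,l₂,l₃)=(1,1,2): N and (l;000)² cancel in I_A²/I_B².
A: Δ = 0!·2!·2!/5! = 1/30; Racah Σ t=0..0: t=0:+1/1 = 1/1; ⇒ 3j(1 1 2; 0 0 0)² = 2/15, sgn +1
B: Δ = 0!·2!·2!/5! = 1/30; Racah Σ t=0..0: t=0:+1/2 = 1/2; ⇒ 3j(1 1 2; 0 1 -1)² = 1/10, sgn -1
I_A²/I_B² = (2/15)/(1/10) = 4/3

4/3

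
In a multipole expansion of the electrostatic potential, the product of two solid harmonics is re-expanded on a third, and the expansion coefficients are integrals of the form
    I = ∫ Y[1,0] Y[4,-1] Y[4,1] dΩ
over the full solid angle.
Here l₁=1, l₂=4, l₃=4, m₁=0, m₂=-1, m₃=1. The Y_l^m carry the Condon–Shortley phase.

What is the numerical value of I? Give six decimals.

L=9 odd ⇒ parity kills the (l;000) factor ⇒ I = 0

0.000000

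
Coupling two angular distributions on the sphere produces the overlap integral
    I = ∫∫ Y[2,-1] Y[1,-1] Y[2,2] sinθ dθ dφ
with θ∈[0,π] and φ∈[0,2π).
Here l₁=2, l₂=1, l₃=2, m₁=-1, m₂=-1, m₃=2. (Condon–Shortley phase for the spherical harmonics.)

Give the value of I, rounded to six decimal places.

0.000000

l₁+l₂+l₃=5 is odd: 3j(l;000)=0 ⇒ I=0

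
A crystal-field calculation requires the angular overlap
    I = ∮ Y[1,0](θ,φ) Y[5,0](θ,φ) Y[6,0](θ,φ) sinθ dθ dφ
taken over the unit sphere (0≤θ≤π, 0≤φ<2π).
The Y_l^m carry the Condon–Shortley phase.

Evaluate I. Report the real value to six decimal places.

0.245154

m-sum 0 ✓  L=12 even ✓  4≤6≤6 ✓
Π(2lᵢ+1) = 3×11×13 = 429
triangle coeff Δ(1,5,6) = 1/858
Σ_t [0,0]: t=0:+1/14400 = 1/14400
(3j)²=6/143 [(1 5 6; 0 0 0)], sign=+1
(m-triple is (0,0,0) — same symbol as above.)
⇒ 4πI² = 108/143
I = (+1)√(108/143/(4π)) = 0.24515397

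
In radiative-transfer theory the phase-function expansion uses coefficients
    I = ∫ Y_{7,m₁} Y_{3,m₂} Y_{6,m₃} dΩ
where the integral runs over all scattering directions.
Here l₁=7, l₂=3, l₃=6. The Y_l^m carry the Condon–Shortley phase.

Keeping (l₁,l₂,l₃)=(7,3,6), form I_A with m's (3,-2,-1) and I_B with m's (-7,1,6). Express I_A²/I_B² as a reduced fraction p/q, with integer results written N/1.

125/11011

Same 7,3,6: normalisation and zero-m 3j drop out of the ratio.
A: Δ: 4! 10! 2! / 17! → 1/2042040; sum: t=0:+1/414720 t=1:−1/362880 = -1/2903040; 3j²(7 3 6; 3 -2 -1) = Δ·Π!·Σ² = 25/68068  (sign +1)
B: Δ: 4! 10! 2! / 17! → 1/2042040; sum: t=4:+1/174182400 = 1/174182400; 3j²(7 3 6; -7 1 6) = Δ·Π!·Σ² = 11/340  (sign +1)
I_A²/I_B² = (25/68068)/(11/340) = 125/11011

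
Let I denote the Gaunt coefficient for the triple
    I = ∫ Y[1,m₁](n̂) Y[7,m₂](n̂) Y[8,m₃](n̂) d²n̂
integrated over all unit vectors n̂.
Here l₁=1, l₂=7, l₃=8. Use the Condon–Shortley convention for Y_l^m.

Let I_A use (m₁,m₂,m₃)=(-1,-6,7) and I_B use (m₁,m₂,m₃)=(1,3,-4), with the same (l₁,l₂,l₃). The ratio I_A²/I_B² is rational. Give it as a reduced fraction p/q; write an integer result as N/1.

Same 1,7,8: normalisation and zero-m 3j drop out of the ratio.
A: Δ: 0! 2! 14! / 17! → 1/2040; sum: t=0:+1/12454041600 = 1/12454041600; 3j²(1 7 8; -1 -6 7) = Δ·Π!·Σ² = 7/136  (sign -1)
B: Δ: 0! 2! 14! / 17! → 1/2040; sum: t=0:+1/174182400 = 1/174182400; 3j²(1 7 8; 1 3 -4) = Δ·Π!·Σ² = 11/340  (sign +1)
I_A²/I_B² = (7/136)/(11/340) = 35/22

35/22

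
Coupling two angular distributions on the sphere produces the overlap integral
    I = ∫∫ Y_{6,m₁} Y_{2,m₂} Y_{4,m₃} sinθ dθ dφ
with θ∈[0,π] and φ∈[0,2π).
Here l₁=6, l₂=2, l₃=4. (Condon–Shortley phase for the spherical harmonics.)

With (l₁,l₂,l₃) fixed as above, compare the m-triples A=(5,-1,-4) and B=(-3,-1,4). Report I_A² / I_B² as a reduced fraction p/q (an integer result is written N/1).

55/3

Same 6,2,4: normalisation and zero-m 3j drop out of the ratio.
A: Δ: 4! 8! 0! / 13! → 1/6435; sum: t=1:−1/241920 = -1/241920; 3j²(6 2 4; 5 -1 -4) = Δ·Π!·Σ² = 1/39  (sign -1)
B: Δ: 4! 8! 0! / 13! → 1/6435; sum: t=1:−1/241920 = -1/241920; 3j²(6 2 4; -3 -1 4) = Δ·Π!·Σ² = 1/715  (sign -1)
I_A²/I_B² = (1/39)/(1/715) = 55/3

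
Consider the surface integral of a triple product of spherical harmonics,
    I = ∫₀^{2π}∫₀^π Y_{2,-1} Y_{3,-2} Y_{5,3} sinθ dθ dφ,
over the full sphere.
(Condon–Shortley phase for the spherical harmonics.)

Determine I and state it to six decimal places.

-0.253584

Checks pass: Σm=0; 10 even; l₃=5∈[1,5].
(2·2+1)(2·3+1)(2·5+1) = 385
Δ: 0! 4! 6! / 11! → 1/2310
sum: t=0:+1/144 = 1/144
3j²(2 3 5; 0 0 0) = Δ·Π!·Σ² = 10/231  (sign -1)
sum: t=0:+1/720 = 1/720
3j²(2 3 5; -1 -2 3) = Δ·Π!·Σ² = 8/165  (sign +1)
combine: 4πI² = 385·10/231·8/165 = 80/99
take √, sign -1: I = -0.25358436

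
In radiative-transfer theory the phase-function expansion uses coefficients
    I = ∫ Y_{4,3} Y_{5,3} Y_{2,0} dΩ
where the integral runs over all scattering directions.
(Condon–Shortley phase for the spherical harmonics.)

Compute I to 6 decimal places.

0.000000

Σmᵢ = 6 ≠ 0, so the φ-integral vanishes; I = 0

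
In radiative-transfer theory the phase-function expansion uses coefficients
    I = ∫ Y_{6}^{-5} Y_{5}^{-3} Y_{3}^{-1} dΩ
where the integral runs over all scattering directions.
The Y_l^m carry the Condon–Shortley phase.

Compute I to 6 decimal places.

0.000000

-5 − 3 − 1 = -9 ≠ 0: azimuthal integral kills it; I = 0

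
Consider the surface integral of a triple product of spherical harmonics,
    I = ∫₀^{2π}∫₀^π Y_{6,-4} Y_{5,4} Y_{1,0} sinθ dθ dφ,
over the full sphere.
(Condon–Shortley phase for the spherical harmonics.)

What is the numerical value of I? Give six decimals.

m-sum 0 ✓  L=12 even ✓  1≤1≤11 ✓
Π(2lᵢ+1) = 13×11×3 = 429
triangle coeff Δ(6,5,1) = 1/858
Σ_t [5,5]: t=5:−1/14400 = -1/14400
(3j)²=6/143 [(6 5 1; 0 0 0)], sign=+1
Σ_t [9,9]: t=9:−1/362880 = -1/362880
(3j)²=10/429 [(6 5 1; -4 4 0)], sign=+1
⇒ 4πI² = 60/143
I = (+1)√(60/143/(4π)) = 0.18272698

0.182727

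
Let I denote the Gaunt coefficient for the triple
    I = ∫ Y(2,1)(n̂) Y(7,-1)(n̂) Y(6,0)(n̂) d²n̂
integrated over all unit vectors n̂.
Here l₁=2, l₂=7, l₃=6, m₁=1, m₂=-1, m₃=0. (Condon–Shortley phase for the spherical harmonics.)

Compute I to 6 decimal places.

0.000000

l₁+l₂+l₃=15 is odd: 3j(l;000)=0 ⇒ I=0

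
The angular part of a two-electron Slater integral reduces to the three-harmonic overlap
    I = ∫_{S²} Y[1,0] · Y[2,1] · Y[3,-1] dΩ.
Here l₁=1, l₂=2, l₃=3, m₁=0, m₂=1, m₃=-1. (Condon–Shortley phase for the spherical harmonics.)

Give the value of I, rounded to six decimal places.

-0.233597

m-sum 0 ✓  L=6 even ✓  1≤3≤3 ✓
Π(2lᵢ+1) = 3×5×7 = 105
triangle coeff Δ(1,2,3) = 1/105
Σ_t [0,0]: t=0:+1/4 = 1/4
(3j)²=3/35 [(1 2 3; 0 0 0)], sign=-1
Σ_t [0,0]: t=0:+1/6 = 1/6
(3j)²=8/105 [(1 2 3; 0 1 -1)], sign=+1
⇒ 4πI² = 24/35
I = (-1)√(24/35/(4π)) = -0.23359668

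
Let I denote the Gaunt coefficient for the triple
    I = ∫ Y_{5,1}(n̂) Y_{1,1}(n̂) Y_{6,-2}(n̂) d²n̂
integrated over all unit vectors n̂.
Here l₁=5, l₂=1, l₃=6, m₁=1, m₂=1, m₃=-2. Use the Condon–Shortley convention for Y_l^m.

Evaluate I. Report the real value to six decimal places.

0.216205

m-sum 0 ✓  L=12 even ✓  4≤6≤6 ✓
Π(2lᵢ+1) = 11×3×13 = 429
triangle coeff Δ(5,1,6) = 1/858
Σ_t [0,0]: t=0:+1/14400 = 1/14400
(3j)²=6/143 [(5 1 6; 0 0 0)], sign=+1
Σ_t [0,0]: t=0:+1/34560 = 1/34560
(3j)²=14/429 [(5 1 6; 1 1 -2)], sign=+1
⇒ 4πI² = 84/143
I = (+1)√(84/143/(4π)) = 0.21620548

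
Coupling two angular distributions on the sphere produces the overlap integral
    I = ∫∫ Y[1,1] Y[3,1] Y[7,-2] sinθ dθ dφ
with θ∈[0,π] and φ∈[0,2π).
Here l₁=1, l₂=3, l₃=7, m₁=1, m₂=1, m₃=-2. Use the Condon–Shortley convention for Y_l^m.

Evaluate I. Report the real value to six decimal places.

l₃=7 ∉ [2,4] — triangle fails ⇒ I = 0

0.000000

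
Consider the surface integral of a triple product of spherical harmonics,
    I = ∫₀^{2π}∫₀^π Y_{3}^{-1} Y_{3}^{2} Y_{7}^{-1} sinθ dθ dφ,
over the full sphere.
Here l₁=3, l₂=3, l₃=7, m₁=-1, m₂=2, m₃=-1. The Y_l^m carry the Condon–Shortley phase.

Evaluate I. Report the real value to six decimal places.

triangle: need 0≤l₃≤6, have 7; I=0

0.000000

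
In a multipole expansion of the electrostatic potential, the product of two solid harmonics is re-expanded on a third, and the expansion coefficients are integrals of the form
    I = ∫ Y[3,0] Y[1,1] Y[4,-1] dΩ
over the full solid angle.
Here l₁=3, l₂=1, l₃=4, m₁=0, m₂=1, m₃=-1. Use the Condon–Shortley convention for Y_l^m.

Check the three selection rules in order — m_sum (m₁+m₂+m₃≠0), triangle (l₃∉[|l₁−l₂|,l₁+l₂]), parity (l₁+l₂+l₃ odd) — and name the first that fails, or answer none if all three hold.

azimuthal sum: 0 + 1 − 1 = 0  ✓
2 ≤ 4 ≤ 4 (triangle on l)  ✓
L = 3 + 1 + 4 = 8 (even)  ✓

none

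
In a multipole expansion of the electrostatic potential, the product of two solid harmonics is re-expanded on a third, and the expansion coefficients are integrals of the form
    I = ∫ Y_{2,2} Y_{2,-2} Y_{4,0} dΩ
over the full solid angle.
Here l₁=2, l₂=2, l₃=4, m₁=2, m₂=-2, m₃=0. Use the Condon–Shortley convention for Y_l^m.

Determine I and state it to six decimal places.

Checks pass: Σm=0; 8 even; l₃=4∈[0,4].
(2·2+1)(2·2+1)(2·4+1) = 225
Δ: 0! 4! 4! / 9! → 1/630
sum: t=0:+1/16 = 1/16
3j²(2 2 4; 0 0 0) = Δ·Π!·Σ² = 2/35  (sign +1)
sum: t=0:+1/576 = 1/576
3j²(2 2 4; 2 -2 0) = Δ·Π!·Σ² = 1/630  (sign +1)
combine: 4πI² = 225·2/35·1/630 = 1/49
take √, sign +1: I = 0.04029926

0.040299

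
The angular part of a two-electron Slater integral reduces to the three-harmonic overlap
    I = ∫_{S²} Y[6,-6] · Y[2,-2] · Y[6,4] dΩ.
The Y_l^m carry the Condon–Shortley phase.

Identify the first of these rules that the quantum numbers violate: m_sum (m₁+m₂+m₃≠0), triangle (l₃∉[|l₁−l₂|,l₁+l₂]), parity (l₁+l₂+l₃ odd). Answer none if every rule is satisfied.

m_sum

m₁+m₂+m₃ = -6 − 2 + 4 = -4  ✗
triangle: |6−2|=4 ≤ l₃=6 ≤ 6+2=8
parity: l₁+l₂+l₃ = 14 is even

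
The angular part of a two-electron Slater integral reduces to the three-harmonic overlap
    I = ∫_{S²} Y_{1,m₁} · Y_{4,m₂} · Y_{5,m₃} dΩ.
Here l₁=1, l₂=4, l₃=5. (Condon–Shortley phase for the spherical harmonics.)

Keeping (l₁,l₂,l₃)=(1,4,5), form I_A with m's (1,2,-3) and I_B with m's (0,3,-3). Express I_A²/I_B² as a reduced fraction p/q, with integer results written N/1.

Shared (l₁,l₂,l₃)=(1,4,5): N and (l;000)² cancel in I_A²/I_B².
A: Δ = 0!·2!·8!/11! = 1/495; Racah Σ t=0..0: t=0:+1/2880 = 1/2880; ⇒ 3j(1 4 5; 1 2 -3)² = 28/495, sgn +1
B: Δ = 0!·2!·8!/11! = 1/495; Racah Σ t=0..0: t=0:+1/5040 = 1/5040; ⇒ 3j(1 4 5; 0 3 -3)² = 16/495, sgn +1
I_A²/I_B² = (28/495)/(16/495) = 7/4

7/4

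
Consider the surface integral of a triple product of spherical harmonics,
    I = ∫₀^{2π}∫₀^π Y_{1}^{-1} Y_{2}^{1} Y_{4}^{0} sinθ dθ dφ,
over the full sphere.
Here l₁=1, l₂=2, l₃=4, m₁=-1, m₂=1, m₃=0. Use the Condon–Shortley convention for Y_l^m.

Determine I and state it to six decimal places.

0.000000

|1−2|≤4≤1+2 violated ⇒ I = 0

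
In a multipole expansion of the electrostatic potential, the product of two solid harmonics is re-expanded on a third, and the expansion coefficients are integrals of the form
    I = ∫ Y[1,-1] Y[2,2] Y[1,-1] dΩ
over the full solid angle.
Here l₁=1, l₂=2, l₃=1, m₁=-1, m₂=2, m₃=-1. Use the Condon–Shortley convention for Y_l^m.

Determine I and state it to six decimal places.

m-sum 0 ✓  L=4 even ✓  1≤1≤3 ✓
Π(2lᵢ+1) = 3×5×3 = 45
triangle coeff Δ(1,2,1) = 1/30
Σ_t [1,1]: t=1:−1/1 = -1/1
(3j)²=2/15 [(1 2 1; 0 0 0)], sign=+1
Σ_t [2,2]: t=2:+1/4 = 1/4
(3j)²=1/5 [(1 2 1; -1 2 -1)], sign=+1
⇒ 4πI² = 6/5
I = (+1)√(6/5/(4π)) = 0.30901936

0.309019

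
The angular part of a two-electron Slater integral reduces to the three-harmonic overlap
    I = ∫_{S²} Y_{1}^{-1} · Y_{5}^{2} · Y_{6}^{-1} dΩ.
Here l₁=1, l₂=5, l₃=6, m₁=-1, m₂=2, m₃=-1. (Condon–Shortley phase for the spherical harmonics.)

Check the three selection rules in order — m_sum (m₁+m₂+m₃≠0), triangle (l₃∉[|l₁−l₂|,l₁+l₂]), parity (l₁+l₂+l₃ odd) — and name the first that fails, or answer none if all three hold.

none

Σmᵢ = 0  ✓
l₃∈[|l₁−l₂|,l₁+l₂]=[4,6], have l₃=6  ✓
Σlᵢ = 12 ⇒ even  ✓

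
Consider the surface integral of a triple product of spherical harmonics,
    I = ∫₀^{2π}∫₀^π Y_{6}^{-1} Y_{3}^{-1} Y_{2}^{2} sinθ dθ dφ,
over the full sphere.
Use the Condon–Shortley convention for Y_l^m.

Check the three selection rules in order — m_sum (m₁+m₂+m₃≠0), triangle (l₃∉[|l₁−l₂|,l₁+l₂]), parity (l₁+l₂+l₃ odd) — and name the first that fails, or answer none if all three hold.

triangle

m₁+m₂+m₃ = -1 − 1 + 2 = 0  ✓
triangle: |6−3|=3 ≤ l₃=2 ≤ 6+3=9  ✗
parity: l₁+l₂+l₃ = 11 is odd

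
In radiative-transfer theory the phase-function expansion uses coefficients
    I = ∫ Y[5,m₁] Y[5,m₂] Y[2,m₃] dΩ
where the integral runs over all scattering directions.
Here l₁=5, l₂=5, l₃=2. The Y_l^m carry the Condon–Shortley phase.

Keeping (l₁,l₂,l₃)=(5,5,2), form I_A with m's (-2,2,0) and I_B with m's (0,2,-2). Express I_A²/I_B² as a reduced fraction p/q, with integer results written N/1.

9/35

Same 5,5,2: normalisation and zero-m 3j drop out of the ratio.
A: Δ: 8! 2! 2! / 13! → 1/38610; sum: t=5:−1/2880 t=6:+1/1440 t=7:−1/20160 = 1/3360; 3j²(5 5 2; -2 2 0) = Δ·Π!·Σ² = 6/715  (sign +1)
B: Δ: 8! 2! 2! / 13! → 1/38610; sum: t=5:−1/2880 = -1/2880; 3j²(5 5 2; 0 2 -2) = Δ·Π!·Σ² = 14/429  (sign -1)
I_A²/I_B² = (6/715)/(14/429) = 9/35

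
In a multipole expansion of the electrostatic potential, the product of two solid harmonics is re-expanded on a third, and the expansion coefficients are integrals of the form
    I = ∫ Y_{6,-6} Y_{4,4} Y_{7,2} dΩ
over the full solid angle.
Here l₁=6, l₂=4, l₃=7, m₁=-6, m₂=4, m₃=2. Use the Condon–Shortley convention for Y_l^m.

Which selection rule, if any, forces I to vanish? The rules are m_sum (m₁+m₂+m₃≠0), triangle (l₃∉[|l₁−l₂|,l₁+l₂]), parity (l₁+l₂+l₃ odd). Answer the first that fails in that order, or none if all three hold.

m₁+m₂+m₃ = -6 + 4 + 2 = 0  ✓
triangle: |6−4|=2 ≤ l₃=7 ≤ 6+4=10  ✓
parity: l₁+l₂+l₃ = 17 is odd  ✗

parity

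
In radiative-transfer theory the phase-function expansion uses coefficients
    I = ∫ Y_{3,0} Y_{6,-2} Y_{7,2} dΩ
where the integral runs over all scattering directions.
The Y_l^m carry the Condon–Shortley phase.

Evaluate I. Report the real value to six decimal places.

0.080527

Checks pass: Σm=0; 16 even; l₃=7∈[3,9].
(2·3+1)(2·6+1)(2·7+1) = 1365
Δ: 2! 4! 10! / 17! → 1/2042040
sum: t=0:+1/207360 t=1:−1/57600 t=2:+1/207360 = -1/129600
3j²(3 6 7; 0 0 0) = Δ·Π!·Σ² = 168/12155  (sign +1)
sum: t=0:+1/207360 t=1:−1/120960 t=2:+1/967680 = -1/414720
3j²(3 6 7; 0 -2 2) = Δ·Π!·Σ² = 21/4862  (sign +1)
combine: 4πI² = 1365·168/12155·21/4862 = 37044/454597
take √, sign +1: I = 0.08052685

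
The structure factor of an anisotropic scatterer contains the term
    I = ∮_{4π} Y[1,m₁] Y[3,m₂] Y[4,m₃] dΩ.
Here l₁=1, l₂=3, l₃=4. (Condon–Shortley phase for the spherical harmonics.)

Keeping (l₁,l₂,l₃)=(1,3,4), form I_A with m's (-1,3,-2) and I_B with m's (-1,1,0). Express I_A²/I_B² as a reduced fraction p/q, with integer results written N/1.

1/6

Same 1,3,4: normalisation and zero-m 3j drop out of the ratio.
A: Δ: 0! 2! 6! / 9! → 1/252; sum: t=0:+1/1440 = 1/1440; 3j²(1 3 4; -1 3 -2) = Δ·Π!·Σ² = 1/252  (sign +1)
B: Δ: 0! 2! 6! / 9! → 1/252; sum: t=0:+1/96 = 1/96; 3j²(1 3 4; -1 1 0) = Δ·Π!·Σ² = 1/42  (sign +1)
I_A²/I_B² = (1/252)/(1/42) = 1/6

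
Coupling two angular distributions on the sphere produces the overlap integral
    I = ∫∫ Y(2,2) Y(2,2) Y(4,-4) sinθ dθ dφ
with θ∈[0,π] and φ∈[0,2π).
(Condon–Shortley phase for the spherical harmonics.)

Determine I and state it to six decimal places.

Checks pass: Σm=0; 8 even; l₃=4∈[0,4].
(2·2+1)(2·2+1)(2·4+1) = 225
Δ: 0! 4! 4! / 9! → 1/630
sum: t=0:+1/16 = 1/16
3j²(2 2 4; 0 0 0) = Δ·Π!·Σ² = 2/35  (sign +1)
sum: t=0:+1/576 = 1/576
3j²(2 2 4; 2 2 -4) = Δ·Π!·Σ² = 1/9  (sign +1)
combine: 4πI² = 225·2/35·1/9 = 10/7
take √, sign +1: I = 0.33716777

0.337168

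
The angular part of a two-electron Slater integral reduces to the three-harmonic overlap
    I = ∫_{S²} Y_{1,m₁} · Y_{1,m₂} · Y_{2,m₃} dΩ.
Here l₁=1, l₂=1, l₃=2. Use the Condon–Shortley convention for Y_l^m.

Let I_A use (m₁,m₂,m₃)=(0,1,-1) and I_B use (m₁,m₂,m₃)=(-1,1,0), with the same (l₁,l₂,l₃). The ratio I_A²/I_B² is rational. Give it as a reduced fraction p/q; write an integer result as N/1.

3/1

l's match ⇒ only the (l;m) 3-j factors differ between A and B.
A: triangle coeff Δ(1,1,2) = 1/30; Σ_t [0,0]: t=0:+1/2 = 1/2; (3j)²=1/10 [(1 1 2; 0 1 -1)], sign=-1
B: triangle coeff Δ(1,1,2) = 1/30; Σ_t [0,0]: t=0:+1/4 = 1/4; (3j)²=1/30 [(1 1 2; -1 1 0)], sign=+1
I_A²/I_B² = (1/10)/(1/30) = 3/1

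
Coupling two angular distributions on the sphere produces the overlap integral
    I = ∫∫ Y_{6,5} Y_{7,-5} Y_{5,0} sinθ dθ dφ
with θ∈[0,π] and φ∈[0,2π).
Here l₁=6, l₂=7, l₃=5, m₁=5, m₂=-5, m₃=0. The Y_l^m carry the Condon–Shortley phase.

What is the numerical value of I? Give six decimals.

Checks pass: Σm=0; 18 even; l₃=5∈[1,13].
(2·6+1)(2·7+1)(2·5+1) = 2145
Δ: 8! 4! 6! / 19! → 1/174594420
sum: t=2:+1/4147200 t=3:−1/207360 t=4:+1/82944 t=5:−1/207360 t=6:+1/4147200 = 1/345600
3j²(6 7 5; 0 0 0) = Δ·Π!·Σ² = 420/46189  (sign -1)
sum: t=0:+1/11612160 t=1:−1/14515200 = 1/58060800
3j²(6 7 5; 5 -5 0) = Δ·Π!·Σ² = 55/58786  (sign -1)
combine: 4πI² = 2145·420/46189·55/58786 = 24750/1356277
take √, sign +1: I = 0.03810733

0.038107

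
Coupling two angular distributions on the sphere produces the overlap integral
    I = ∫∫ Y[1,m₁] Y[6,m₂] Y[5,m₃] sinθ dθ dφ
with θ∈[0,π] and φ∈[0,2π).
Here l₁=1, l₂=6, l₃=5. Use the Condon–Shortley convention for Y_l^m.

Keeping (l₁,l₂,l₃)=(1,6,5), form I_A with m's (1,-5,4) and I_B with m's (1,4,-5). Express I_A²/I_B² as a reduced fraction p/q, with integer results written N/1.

55/1

l's match ⇒ only the (l;m) 3-j factors differ between A and B.
A: triangle coeff Δ(1,6,5) = 1/858; Σ_t [0,0]: t=0:+1/725760 = 1/725760; (3j)²=5/78 [(1 6 5; 1 -5 4)], sign=-1
B: triangle coeff Δ(1,6,5) = 1/858; Σ_t [0,0]: t=0:+1/7257600 = 1/7257600; (3j)²=1/858 [(1 6 5; 1 4 -5)], sign=+1
I_A²/I_B² = (5/78)/(1/858) = 55/1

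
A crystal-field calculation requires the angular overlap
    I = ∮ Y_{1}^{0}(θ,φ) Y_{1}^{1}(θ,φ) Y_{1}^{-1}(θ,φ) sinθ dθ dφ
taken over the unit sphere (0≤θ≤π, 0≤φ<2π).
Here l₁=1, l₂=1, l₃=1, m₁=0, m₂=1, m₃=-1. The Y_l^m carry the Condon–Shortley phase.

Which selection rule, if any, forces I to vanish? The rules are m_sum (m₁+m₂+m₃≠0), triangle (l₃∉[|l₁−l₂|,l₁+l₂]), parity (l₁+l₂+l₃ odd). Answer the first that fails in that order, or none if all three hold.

m₁+m₂+m₃ = 0 + 1 − 1 = 0  ✓
triangle: |1−1|=0 ≤ l₃=1 ≤ 1+1=2  ✓
parity: l₁+l₂+l₃ = 3 is odd  ✗

parity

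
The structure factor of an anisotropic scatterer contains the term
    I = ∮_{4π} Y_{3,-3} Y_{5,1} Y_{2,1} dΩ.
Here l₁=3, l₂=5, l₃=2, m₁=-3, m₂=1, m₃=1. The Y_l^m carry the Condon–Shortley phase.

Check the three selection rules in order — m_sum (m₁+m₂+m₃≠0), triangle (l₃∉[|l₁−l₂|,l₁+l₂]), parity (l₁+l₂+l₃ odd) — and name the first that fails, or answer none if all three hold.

m_sum

azimuthal sum: -3 + 1 + 1 = -1  ✗
2 ≤ 2 ≤ 8 (triangle on l)
L = 3 + 5 + 2 = 10 (even)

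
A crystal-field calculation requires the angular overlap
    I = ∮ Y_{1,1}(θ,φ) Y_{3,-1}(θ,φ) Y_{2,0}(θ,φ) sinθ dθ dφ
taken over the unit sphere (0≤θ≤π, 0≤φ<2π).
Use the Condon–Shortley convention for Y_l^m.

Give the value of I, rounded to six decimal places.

-0.202301

m-sum 0 ✓  L=6 even ✓  2≤2≤4 ✓
Π(2lᵢ+1) = 3×7×5 = 105
triangle coeff Δ(1,3,2) = 1/105
Σ_t [1,1]: t=1:−1/4 = -1/4
(3j)²=3/35 [(1 3 2; 0 0 0)], sign=-1
Σ_t [0,0]: t=0:+1/8 = 1/8
(3j)²=2/35 [(1 3 2; 1 -1 0)], sign=+1
⇒ 4πI² = 18/35
I = (-1)√(18/35/(4π)) = -0.20230066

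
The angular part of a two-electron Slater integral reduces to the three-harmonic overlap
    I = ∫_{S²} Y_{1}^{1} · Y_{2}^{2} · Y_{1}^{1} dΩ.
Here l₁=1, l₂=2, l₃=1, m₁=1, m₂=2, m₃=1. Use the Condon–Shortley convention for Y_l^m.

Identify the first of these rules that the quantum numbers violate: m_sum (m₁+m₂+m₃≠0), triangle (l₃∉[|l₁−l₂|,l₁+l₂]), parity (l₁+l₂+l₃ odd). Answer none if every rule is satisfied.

m_sum

Σmᵢ = 4  ✗
l₃∈[|l₁−l₂|,l₁+l₂]=[1,3], have l₃=1
Σlᵢ = 4 ⇒ even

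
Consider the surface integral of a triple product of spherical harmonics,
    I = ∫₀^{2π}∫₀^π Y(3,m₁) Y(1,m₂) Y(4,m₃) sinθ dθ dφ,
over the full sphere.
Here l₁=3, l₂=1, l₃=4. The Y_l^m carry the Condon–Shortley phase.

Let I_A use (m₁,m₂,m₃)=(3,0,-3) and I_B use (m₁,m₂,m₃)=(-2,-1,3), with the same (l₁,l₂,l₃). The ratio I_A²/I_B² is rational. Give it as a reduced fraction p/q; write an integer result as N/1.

1/3

l's match ⇒ only the (l;m) 3-j factors differ between A and B.
A: triangle coeff Δ(3,1,4) = 1/252; Σ_t [0,0]: t=0:+1/720 = 1/720; (3j)²=1/36 [(3 1 4; 3 0 -3)], sign=-1
B: triangle coeff Δ(3,1,4) = 1/252; Σ_t [0,0]: t=0:+1/240 = 1/240; (3j)²=1/12 [(3 1 4; -2 -1 3)], sign=-1
I_A²/I_B² = (1/36)/(1/12) = 1/3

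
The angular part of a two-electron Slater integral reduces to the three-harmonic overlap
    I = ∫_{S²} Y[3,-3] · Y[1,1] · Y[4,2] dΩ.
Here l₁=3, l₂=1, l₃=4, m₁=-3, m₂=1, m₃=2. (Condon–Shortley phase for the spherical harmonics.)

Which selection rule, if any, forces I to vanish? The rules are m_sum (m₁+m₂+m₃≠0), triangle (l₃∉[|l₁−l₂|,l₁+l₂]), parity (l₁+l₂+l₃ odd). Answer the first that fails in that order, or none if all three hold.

azimuthal sum: -3 + 1 + 2 = 0  ✓
2 ≤ 4 ≤ 4 (triangle on l)  ✓
L = 3 + 1 + 4 = 8 (even)  ✓

none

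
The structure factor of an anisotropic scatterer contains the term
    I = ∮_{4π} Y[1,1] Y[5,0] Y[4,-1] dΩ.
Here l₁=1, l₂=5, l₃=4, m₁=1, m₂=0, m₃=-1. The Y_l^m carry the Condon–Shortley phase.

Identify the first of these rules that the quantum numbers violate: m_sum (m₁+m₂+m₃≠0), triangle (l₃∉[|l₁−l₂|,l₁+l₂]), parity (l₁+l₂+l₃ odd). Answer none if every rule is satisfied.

none

m₁+m₂+m₃ = 1 + 0 − 1 = 0  ✓
triangle: |1−5|=4 ≤ l₃=4 ≤ 1+5=6  ✓
parity: l₁+l₂+l₃ = 10 is even  ✓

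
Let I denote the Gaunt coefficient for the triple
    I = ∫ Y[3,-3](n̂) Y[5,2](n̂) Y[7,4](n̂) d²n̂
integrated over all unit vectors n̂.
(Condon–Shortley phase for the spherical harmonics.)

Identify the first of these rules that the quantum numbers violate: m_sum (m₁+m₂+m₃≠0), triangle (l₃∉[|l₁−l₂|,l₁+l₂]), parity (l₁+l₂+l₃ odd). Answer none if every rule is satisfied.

m_sum

m₁+m₂+m₃ = -3 + 2 + 4 = 3  ✗
triangle: |3−5|=2 ≤ l₃=7 ≤ 3+5=8
parity: l₁+l₂+l₃ = 15 is odd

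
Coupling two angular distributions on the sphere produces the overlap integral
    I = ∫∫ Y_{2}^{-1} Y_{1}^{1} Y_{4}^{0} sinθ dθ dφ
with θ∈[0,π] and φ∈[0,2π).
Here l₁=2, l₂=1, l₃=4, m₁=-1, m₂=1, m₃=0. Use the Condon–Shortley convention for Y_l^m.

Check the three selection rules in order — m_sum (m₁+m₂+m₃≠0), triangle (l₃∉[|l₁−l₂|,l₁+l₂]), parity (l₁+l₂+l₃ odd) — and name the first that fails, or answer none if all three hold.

azimuthal sum: -1 + 1 + 0 = 0  ✓
1 ≤ 4 ≤ 3 (triangle on l)  ✗
L = 2 + 1 + 4 = 7 (odd)

triangle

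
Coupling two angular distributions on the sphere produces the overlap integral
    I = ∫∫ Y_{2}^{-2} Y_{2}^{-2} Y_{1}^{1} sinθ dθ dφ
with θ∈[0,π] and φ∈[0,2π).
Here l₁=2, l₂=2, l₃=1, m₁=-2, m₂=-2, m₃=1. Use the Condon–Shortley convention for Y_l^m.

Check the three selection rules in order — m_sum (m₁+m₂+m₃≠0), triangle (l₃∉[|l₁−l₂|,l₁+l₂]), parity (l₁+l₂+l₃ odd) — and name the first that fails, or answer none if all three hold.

m_sum

m₁+m₂+m₃ = -2 − 2 + 1 = -3  ✗
triangle: |2−2|=0 ≤ l₃=1 ≤ 2+2=4
parity: l₁+l₂+l₃ = 5 is odd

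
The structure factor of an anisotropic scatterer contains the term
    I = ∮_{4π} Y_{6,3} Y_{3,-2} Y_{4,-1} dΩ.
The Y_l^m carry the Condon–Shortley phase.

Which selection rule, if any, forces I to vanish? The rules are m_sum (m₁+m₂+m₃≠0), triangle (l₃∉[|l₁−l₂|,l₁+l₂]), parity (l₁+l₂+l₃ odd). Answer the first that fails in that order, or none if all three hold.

Σmᵢ = 0  ✓
l₃∈[|l₁−l₂|,l₁+l₂]=[3,9], have l₃=4  ✓
Σlᵢ = 13 ⇒ odd  ✗

parity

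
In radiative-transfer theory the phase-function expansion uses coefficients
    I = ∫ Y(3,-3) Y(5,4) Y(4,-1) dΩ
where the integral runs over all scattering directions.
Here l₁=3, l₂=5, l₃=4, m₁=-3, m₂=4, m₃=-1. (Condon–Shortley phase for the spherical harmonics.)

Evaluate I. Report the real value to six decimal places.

Checks pass: Σm=0; 12 even; l₃=4∈[2,8].
(2·3+1)(2·5+1)(2·4+1) = 693
Δ: 4! 2! 6! / 13! → 1/180180
sum: t=1:−1/576 t=2:+1/144 t=3:−1/576 = 1/288
3j²(3 5 4; 0 0 0) = Δ·Π!·Σ² = 20/1001  (sign +1)
sum: t=4:+1/5760 = 1/5760
3j²(3 5 4; -3 4 -1) = Δ·Π!·Σ² = 9/286  (sign -1)
combine: 4πI² = 693·20/1001·9/286 = 810/1859
take √, sign -1: I = -0.18620781

-0.186208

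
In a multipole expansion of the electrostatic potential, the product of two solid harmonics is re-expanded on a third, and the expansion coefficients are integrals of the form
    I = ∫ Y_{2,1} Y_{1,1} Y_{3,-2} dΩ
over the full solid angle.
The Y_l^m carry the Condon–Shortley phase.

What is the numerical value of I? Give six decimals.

0.261169

Checks pass: Σm=0; 6 even; l₃=3∈[1,3].
(2·2+1)(2·1+1)(2·3+1) = 105
Δ: 0! 4! 2! / 7! → 1/105
sum: t=0:+1/4 = 1/4
3j²(2 1 3; 0 0 0) = Δ·Π!·Σ² = 3/35  (sign -1)
sum: t=0:+1/12 = 1/12
3j²(2 1 3; 1 1 -2) = Δ·Π!·Σ² = 2/21  (sign -1)
combine: 4πI² = 105·3/35·2/21 = 6/7
take √, sign +1: I = 0.26116903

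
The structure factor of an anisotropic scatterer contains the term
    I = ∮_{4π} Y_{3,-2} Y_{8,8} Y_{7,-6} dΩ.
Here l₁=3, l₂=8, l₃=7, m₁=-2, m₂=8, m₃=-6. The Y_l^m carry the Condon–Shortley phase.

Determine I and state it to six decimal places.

0.195250

Rules hold: Σm=0, L=18 even, 5≤7≤11.
N = 7·17·15 = 1785
Δ = 4!·2!·12!/19! = 1/5290740
Racah Σ t=1..3: t=1:−1/7257600 t=2:+1/2073600 t=3:−1/7257600 = 1/4838400
⇒ 3j(3 8 7; 0 0 0)² = 252/20995, sgn -1
Racah Σ t=4..4: t=4:+1/11496038400 = 1/11496038400
⇒ 3j(3 8 7; -2 8 -6)² = 65/2907, sgn -1
4πI² = N·(3j₀)²·(3jₘ)² = 2940/6137
I = +1·√(0.479061/4π) = 0.19524983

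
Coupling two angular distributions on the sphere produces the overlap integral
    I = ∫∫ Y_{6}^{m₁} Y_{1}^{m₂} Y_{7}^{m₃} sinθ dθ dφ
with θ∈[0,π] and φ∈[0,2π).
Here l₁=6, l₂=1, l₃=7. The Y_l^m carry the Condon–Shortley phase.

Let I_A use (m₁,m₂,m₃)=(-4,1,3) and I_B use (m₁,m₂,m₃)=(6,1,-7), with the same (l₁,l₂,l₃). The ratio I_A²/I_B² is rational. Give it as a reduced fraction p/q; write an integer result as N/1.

6/91

Same 6,1,7: normalisation and zero-m 3j drop out of the ratio.
A: Δ: 0! 12! 2! / 15! → 1/1365; sum: t=0:+1/14515200 = 1/14515200; 3j²(6 1 7; -4 1 3) = Δ·Π!·Σ² = 2/455  (sign +1)
B: Δ: 0! 12! 2! / 15! → 1/1365; sum: t=0:+1/958003200 = 1/958003200; 3j²(6 1 7; 6 1 -7) = Δ·Π!·Σ² = 1/15  (sign +1)
I_A²/I_B² = (2/455)/(1/15) = 6/91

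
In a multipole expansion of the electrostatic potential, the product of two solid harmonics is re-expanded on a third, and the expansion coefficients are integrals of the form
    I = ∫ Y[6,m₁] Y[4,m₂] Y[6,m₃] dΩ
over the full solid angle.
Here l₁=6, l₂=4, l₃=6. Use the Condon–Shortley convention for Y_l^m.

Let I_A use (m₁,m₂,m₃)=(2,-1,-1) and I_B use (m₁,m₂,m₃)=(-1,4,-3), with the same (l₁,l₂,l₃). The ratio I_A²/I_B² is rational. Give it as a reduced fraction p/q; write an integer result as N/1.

2809/6174

Shared (l₁,l₂,l₃)=(6,4,6): N and (l;000)² cancel in I_A²/I_B².
A: Δ = 4!·8!·4!/17! = 1/15315300; Racah Σ t=0..3: t=0:+1/82944 t=1:−1/17280 t=2:+1/34560 t=3:−1/725760 = -53/2903040; ⇒ 3j(6 4 6; 2 -1 -1)² = 2809/306306, sgn +1
B: Δ = 4!·8!·4!/17! = 1/15315300; Racah Σ t=4..4: t=4:+1/414720 = 1/414720; ⇒ 3j(6 4 6; -1 4 -3)² = 49/2431, sgn -1
I_A²/I_B² = (2809/306306)/(49/2431) = 2809/6174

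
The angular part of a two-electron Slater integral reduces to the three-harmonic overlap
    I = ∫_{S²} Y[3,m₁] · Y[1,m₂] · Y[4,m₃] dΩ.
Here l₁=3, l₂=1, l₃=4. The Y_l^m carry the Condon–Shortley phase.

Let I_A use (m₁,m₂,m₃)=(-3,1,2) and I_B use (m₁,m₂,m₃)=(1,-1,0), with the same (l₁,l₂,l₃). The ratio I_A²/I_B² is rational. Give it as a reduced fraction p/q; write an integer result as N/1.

Same 3,1,4: normalisation and zero-m 3j drop out of the ratio.
A: Δ: 0! 6! 2! / 9! → 1/252; sum: t=0:+1/1440 = 1/1440; 3j²(3 1 4; -3 1 2) = Δ·Π!·Σ² = 1/252  (sign +1)
B: Δ: 0! 6! 2! / 9! → 1/252; sum: t=0:+1/96 = 1/96; 3j²(3 1 4; 1 -1 0) = Δ·Π!·Σ² = 1/42  (sign +1)
I_A²/I_B² = (1/252)/(1/42) = 1/6

1/6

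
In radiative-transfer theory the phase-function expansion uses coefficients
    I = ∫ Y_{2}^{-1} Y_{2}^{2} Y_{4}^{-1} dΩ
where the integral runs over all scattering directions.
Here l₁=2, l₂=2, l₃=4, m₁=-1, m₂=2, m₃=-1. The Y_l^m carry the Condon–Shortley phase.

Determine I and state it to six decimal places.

-0.090112

Rules hold: Σm=0, L=8 even, 0≤4≤4.
N = 5·5·9 = 225
Δ = 0!·4!·4!/9! = 1/630
Racah Σ t=0..0: t=0:+1/16 = 1/16
⇒ 3j(2 2 4; 0 0 0)² = 2/35, sgn +1
Racah Σ t=0..0: t=0:+1/144 = 1/144
⇒ 3j(2 2 4; -1 2 -1)² = 1/126, sgn -1
4πI² = N·(3j₀)²·(3jₘ)² = 5/49
I = -1·√(0.102041/4π) = -0.09011188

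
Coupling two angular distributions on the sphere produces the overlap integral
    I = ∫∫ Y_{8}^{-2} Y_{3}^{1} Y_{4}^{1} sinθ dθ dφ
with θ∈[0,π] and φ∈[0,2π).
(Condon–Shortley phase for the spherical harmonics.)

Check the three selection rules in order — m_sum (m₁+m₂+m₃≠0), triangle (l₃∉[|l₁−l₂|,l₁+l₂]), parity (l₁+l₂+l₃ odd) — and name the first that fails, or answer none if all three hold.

triangle

azimuthal sum: -2 + 1 + 1 = 0  ✓
5 ≤ 4 ≤ 11 (triangle on l)  ✗
L = 8 + 3 + 4 = 15 (odd)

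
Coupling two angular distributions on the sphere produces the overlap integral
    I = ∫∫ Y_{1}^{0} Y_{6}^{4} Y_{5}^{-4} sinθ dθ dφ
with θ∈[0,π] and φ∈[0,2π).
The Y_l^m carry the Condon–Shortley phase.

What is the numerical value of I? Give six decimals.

Rules hold: Σm=0, L=12 even, 5≤5≤7.
N = 3·13·11 = 429
Δ = 2!·0!·10!/13! = 1/858
Racah Σ t=1..1: t=1:−1/14400 = -1/14400
⇒ 3j(1 6 5; 0 0 0)² = 6/143, sgn +1
Racah Σ t=1..1: t=1:−1/362880 = -1/362880
⇒ 3j(1 6 5; 0 4 -4)² = 10/429, sgn +1
4πI² = N·(3j₀)²·(3jₘ)² = 60/143
I = +1·√(0.41958/4π) = 0.18272698

0.182727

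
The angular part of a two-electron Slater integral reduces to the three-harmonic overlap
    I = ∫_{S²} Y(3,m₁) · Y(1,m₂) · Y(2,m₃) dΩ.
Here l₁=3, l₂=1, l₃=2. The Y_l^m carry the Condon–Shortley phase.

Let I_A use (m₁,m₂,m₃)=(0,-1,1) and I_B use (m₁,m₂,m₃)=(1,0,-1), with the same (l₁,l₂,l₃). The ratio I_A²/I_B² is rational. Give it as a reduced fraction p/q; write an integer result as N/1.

Shared (l₁,l₂,l₃)=(3,1,2): N and (l;000)² cancel in I_A²/I_B².
A: Δ = 2!·4!·0!/7! = 1/105; Racah Σ t=0..0: t=0:+1/12 = 1/12; ⇒ 3j(3 1 2; 0 -1 1)² = 1/35, sgn -1
B: Δ = 2!·4!·0!/7! = 1/105; Racah Σ t=1..1: t=1:−1/6 = -1/6; ⇒ 3j(3 1 2; 1 0 -1)² = 8/105, sgn +1
I_A²/I_B² = (1/35)/(8/105) = 3/8

3/8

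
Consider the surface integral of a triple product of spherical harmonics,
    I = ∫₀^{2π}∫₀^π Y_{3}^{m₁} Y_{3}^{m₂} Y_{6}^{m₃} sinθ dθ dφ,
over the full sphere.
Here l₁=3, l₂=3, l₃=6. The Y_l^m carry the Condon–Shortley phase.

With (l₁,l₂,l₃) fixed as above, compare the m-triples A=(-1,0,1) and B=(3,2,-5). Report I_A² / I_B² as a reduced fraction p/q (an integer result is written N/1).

l's match ⇒ only the (l;m) 3-j factors differ between A and B.
A: triangle coeff Δ(3,3,6) = 1/12012; Σ_t [0,0]: t=0:+1/1728 = 1/1728; (3j)²=25/858 [(3 3 6; -1 0 1)], sign=-1
B: triangle coeff Δ(3,3,6) = 1/12012; Σ_t [0,0]: t=0:+1/86400 = 1/86400; (3j)²=1/26 [(3 3 6; 3 2 -5)], sign=-1
I_A²/I_B² = (25/858)/(1/26) = 25/33

25/33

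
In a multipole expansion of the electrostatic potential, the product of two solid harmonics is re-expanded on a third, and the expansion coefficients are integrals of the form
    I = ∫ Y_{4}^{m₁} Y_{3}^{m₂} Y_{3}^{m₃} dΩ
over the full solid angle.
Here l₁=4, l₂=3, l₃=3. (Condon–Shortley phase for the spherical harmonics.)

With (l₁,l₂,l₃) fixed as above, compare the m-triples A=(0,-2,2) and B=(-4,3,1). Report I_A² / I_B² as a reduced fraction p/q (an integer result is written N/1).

7/6

Shared (l₁,l₂,l₃)=(4,3,3): N and (l;000)² cancel in I_A²/I_B².
A: Δ = 4!·4!·2!/11! = 1/34650; Racah Σ t=0..1: t=0:+1/576 t=1:−1/72 = -7/576; ⇒ 3j(4 3 3; 0 -2 2)² = 7/198, sgn +1
B: Δ = 4!·4!·2!/11! = 1/34650; Racah Σ t=4..4: t=4:+1/1152 = 1/1152; ⇒ 3j(4 3 3; -4 3 1)² = 1/33, sgn +1
I_A²/I_B² = (7/198)/(1/33) = 7/6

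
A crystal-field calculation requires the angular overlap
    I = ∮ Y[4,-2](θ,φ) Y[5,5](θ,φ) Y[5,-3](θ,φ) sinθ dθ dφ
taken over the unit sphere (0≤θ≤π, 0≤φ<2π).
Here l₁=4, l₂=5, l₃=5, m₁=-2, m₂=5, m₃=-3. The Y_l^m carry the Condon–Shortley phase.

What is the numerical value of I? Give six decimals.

-0.184127

Checks pass: Σm=0; 14 even; l₃=5∈[1,9].
(2·4+1)(2·5+1)(2·5+1) = 1089
Δ: 4! 4! 6! / 15! → 1/3153150
sum: t=0:+1/69120 t=1:−1/1728 t=2:+1/576 t=3:−1/1728 t=4:+1/69120 = 7/11520
3j²(4 5 5; 0 0 0) = Δ·Π!·Σ² = 2/143  (sign -1)
sum: t=4:+1/69120 = 1/69120
3j²(4 5 5; -2 5 -3) = Δ·Π!·Σ² = 4/143  (sign +1)
combine: 4πI² = 1089·2/143·4/143 = 72/169
take √, sign -1: I = -0.18412721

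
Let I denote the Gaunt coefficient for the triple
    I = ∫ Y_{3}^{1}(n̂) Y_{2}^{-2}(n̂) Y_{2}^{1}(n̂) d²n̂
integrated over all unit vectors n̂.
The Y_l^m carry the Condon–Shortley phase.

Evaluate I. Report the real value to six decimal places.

L=7 odd ⇒ parity kills the (l;000) factor ⇒ I = 0

0.000000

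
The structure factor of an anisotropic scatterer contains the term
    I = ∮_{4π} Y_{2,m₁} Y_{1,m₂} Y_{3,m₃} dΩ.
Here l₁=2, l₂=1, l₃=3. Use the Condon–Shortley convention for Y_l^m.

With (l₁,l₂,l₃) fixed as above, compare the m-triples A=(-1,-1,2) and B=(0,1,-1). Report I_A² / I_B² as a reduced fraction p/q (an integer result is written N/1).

5/3

Same 2,1,3: normalisation and zero-m 3j drop out of the ratio.
A: Δ: 0! 4! 2! / 7! → 1/105; sum: t=0:+1/12 = 1/12; 3j²(2 1 3; -1 -1 2) = Δ·Π!·Σ² = 2/21  (sign -1)
B: Δ: 0! 4! 2! / 7! → 1/105; sum: t=0:+1/8 = 1/8; 3j²(2 1 3; 0 1 -1) = Δ·Π!·Σ² = 2/35  (sign +1)
I_A²/I_B² = (2/21)/(2/35) = 5/3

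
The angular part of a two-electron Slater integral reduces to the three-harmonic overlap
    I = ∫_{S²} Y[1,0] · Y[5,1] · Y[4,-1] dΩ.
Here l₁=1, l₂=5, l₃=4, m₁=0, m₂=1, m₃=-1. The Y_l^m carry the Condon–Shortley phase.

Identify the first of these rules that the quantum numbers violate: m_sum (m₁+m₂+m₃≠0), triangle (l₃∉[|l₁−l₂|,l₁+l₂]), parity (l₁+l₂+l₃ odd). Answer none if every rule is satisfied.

m₁+m₂+m₃ = 0 + 1 − 1 = 0  ✓
triangle: |1−5|=4 ≤ l₃=4 ≤ 1+5=6  ✓
parity: l₁+l₂+l₃ = 10 is even  ✓

none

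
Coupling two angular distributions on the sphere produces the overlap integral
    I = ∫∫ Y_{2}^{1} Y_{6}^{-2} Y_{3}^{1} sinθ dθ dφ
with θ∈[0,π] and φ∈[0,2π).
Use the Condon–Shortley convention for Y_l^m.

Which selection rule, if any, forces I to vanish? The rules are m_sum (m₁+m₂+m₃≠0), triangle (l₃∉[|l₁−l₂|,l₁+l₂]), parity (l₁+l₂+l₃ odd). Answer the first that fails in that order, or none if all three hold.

m₁+m₂+m₃ = 1 − 2 + 1 = 0  ✓
triangle: |2−6|=4 ≤ l₃=3 ≤ 2+6=8  ✗
parity: l₁+l₂+l₃ = 11 is odd

triangle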